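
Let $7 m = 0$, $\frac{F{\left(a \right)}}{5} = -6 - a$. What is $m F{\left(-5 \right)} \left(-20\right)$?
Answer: $0$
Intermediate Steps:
$F{\left(a \right)} = -30 - 5 a$ ($F{\left(a \right)} = 5 \left(-6 - a\right) = -30 - 5 a$)
$m = 0$ ($m = \frac{1}{7} \cdot 0 = 0$)
$m F{\left(-5 \right)} \left(-20\right) = 0 \left(-30 - -25\right) \left(-20\right) = 0 \left(-30 + 25\right) \left(-20\right) = 0 \left(-5\right) \left(-20\right) = 0 \left(-20\right) = 0$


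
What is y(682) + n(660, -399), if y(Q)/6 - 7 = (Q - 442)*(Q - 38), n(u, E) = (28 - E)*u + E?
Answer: 1208823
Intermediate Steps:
n(u, E) = E + u*(28 - E) (n(u, E) = u*(28 - E) + E = E + u*(28 - E))
y(Q) = 42 + 6*(-442 + Q)*(-38 + Q) (y(Q) = 42 + 6*((Q - 442)*(Q - 38)) = 42 + 6*((-442 + Q)*(-38 + Q)) = 42 + 6*(-442 + Q)*(-38 + Q))
y(682) + n(660, -399) = (100818 - 2880*682 + 6*682²) + (-399 + 28*660 - 1*(-399)*660) = (100818 - 1964160 + 6*465124) + (-399 + 18480 + 263340) = (100818 - 1964160 + 2790744) + 281421 = 927402 + 281421 = 1208823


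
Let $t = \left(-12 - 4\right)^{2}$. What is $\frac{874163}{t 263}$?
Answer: $\frac{874163}{67328} \approx 12.984$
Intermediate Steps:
$t = 256$ ($t = \left(-16\right)^{2} = 256$)
$\frac{874163}{t 263} = \frac{874163}{256 \cdot 263} = \frac{874163}{67328}$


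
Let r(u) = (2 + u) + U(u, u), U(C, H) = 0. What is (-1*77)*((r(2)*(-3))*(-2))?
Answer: -1848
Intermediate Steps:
r(u) = 2 + u (r(u) = (2 + u) + 0 = 2 + u)
(-1*77)*((r(2)*(-3))*(-2)) = (-1*77)*(((2 + 2)*(-3))*(-2)) = -77*4*(-3)*(-2) = -(-924)*(-2) = -77*24 = -1848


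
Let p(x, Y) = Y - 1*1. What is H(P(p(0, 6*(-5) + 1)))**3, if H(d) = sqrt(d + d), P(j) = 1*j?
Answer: -120*I*sqrt(15) ≈ -464.76*I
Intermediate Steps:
p(x, Y) = -1 + Y (p(x, Y) = Y - 1 = -1 + Y)
P(j) = j
H(d) = sqrt(2)*sqrt(d) (H(d) = sqrt(2*d) = sqrt(2)*sqrt(d))
H(P(p(0, 6*(-5) + 1)))**3 = (sqrt(2)*sqrt(-1 + (6*(-5) + 1)))**3 = (sqrt(2)*sqrt(-1 + (-30 + 1)))**3 = (sqrt(2)*sqrt(-1 - 29))**3 = (sqrt(2)*sqrt(-30))**3 = (sqrt(2)*(I*sqrt(30)))**3 = (2*I*sqrt(15))**3 = -120*I*sqrt(15)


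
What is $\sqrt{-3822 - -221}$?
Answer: $i \sqrt{3601} \approx 60.008 i$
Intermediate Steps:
$\sqrt{-3822 - -221} = \sqrt{-3822 + \left(-35 + 256\right)} = \sqrt{-3822 + 221} = \sqrt{-3601} = i \sqrt{3601}$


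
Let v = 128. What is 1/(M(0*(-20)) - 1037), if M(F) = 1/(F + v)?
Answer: -128/132735 ≈ -0.00096433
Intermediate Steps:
M(F) = 1/(128 + F) (M(F) = 1/(F + 128) = 1/(128 + F))
1/(M(0*(-20)) - 1037) = 1/(1/(128 + 0*(-20)) - 1037) = 1/(1/(128 + 0) - 1037) = 1/(1/128 - 1037) = 1/(-132735/128) = -128/132735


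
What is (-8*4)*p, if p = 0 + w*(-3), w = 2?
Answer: 192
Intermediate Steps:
p = -6 (p = 0 + 2*(-3) = 0 - 6 = -6)
(-8*4)*p = -8*4*(-6) = -32*(-6) = 192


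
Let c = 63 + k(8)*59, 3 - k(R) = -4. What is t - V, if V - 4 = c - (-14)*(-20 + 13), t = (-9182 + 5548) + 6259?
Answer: 2243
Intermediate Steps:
k(R) = 7 (k(R) = 3 - 1*(-4) = 3 + 4 = 7)
c = 476 (c = 63 + 7*59 = 63 + 413 = 476)
t = 2625 (t = -3634 + 6259 = 2625)
V = 382 (V = 4 + (476 - (-14)*(-20 + 13)) = 4 + (476 - (-14)*(-7)) = 4 + (476 - 1*98) = 4 + (476 - 98) = 4 + 378 = 382)
t - V = 2625 - 1*382 = 2625 - 382 = 2243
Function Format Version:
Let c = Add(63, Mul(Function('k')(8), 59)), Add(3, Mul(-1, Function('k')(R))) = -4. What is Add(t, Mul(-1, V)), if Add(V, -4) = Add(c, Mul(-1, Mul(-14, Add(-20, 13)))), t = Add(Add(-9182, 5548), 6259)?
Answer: 2243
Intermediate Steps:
Function('k')(R) = 7 (Function('k')(R) = Add(3, Mul(-1, -4)) = Add(3, 4) = 7)
c = 476 (c = Add(63, Mul(7, 59)) = Add(63, 413) = 476)
t = 2625 (t = Add(-3634, 6259) = 2625)
V = 382 (V = Add(4, Add(476, Mul(-1, Mul(-14, Add(-20, 13))))) = Add(4, Add(476, Mul(-1, Mul(-14, -7)))) = Add(4, Add(476, Mul(-1, 98))) = Add(4, Add(476, -98)) = Add(4, 378) = 382)
Add(t, Mul(-1, V)) = Add(2625, Mul(-1, 382)) = Add(2625, -382) = 2243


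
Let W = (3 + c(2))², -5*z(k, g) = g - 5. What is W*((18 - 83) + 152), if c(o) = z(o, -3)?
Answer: 46023/25 ≈ 1840.9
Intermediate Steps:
z(k, g) = 1 - g/5 (z(k, g) = -(g - 5)/5 = -(-5 + g)/5 = 1 - g/5)
c(o) = 8/5 (c(o) = 1 - ⅕*(-3) = 1 + ⅗ = 8/5)
W = 529/25 (W = (3 + 8/5)² = (23/5)² = 529/25 ≈ 21.160)
W*((18 - 83) + 152) = 529*((18 - 83) + 152)/25 = 529*(-65 + 152)/25 = (529/25)*87 = 46023/25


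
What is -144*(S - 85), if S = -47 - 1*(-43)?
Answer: 12816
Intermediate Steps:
S = -4 (S = -47 + 43 = -4)
-144*(S - 85) = -144*(-4 - 85) = -144*(-89) = 12816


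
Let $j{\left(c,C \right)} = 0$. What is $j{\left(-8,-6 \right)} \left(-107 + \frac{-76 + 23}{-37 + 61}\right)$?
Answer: $0$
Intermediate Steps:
$j{\left(-8,-6 \right)} \left(-107 + \frac{-76 + 23}{-37 + 61}\right) = 0 \left(-107 + \frac{-76 + 23}{-37 + 61}\right) = 0 \left(-107 - \frac{53}{24}\right) = 0 \left(- \frac{2621}{24}\right) = 0$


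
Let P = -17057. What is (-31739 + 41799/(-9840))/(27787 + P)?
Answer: -104117853/35194400 ≈ -2.9584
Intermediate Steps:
(-31739 + 41799/(-9840))/(27787 + P) = (-31739 + 41799/(-9840))/(27787 - 17057) = (-31739 + 41799*(-1/9840))/10730 = (-31739 - 13933/3280)*(1/10730) = -104117853/3280*1/10730 = -104117853/35194400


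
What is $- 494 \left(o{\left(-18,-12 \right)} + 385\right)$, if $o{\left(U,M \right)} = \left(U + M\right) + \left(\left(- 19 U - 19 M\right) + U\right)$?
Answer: $-448058$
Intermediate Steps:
$o{\left(U,M \right)} = - 18 M - 17 U$ ($o{\left(U,M \right)} = \left(M + U\right) + \left(\left(- 19 M - 19 U\right) + U\right) = \left(M + U\right) - \left(18 U + 19 M\right) = - 18 M - 17 U$)
$- 494 \left(o{\left(-18,-12 \right)} + 385\right) = - 494 \left(\left(\left(-18\right) \left(-12\right) - -306\right) + 385\right) = - 494 \left(\left(216 + 306\right) + 385\right) = - 494 \left(522 + 385\right) = \left(-494\right) 907 = -448058$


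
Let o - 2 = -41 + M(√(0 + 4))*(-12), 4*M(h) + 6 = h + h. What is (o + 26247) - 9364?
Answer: 16850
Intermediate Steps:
M(h) = -3/2 + h/2 (M(h) = -3/2 + (h + h)/4 = -3/2 + (2*h)/4 = -3/2 + h/2)
o = -33 (o = 2 + (-41 + (-3/2 + √(0 + 4)/2)*(-12)) = 2 + (-41 + (-3/2 + √4/2)*(-12)) = 2 + (-41 + (-3/2 + (½)*2)*(-12)) = 2 + (-41 + (-3/2 + 1)*(-12)) = 2 + (-41 - ½*(-12)) = 2 + (-41 + 6) = 2 - 35 = -33)
(o + 26247) - 9364 = (-33 + 26247) - 9364 = 26214 - 9364 = 16850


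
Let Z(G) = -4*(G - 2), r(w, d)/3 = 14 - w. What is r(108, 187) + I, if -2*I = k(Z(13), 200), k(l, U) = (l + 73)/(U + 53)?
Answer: -142721/506 ≈ -282.06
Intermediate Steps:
r(w, d) = 42 - 3*w (r(w, d) = 3*(14 - w) = 42 - 3*w)
Z(G) = 8 - 4*G (Z(G) = -4*(-2 + G) = 8 - 4*G)
k(l, U) = (73 + l)/(53 + U)
I = -29/506 (I = -(73 + (8 - 4*13))/(2*(53 + 200)) = -(73 + (8 - 52))/(2*253) = -(73 - 44)/506 = -29/506 ≈ -0.057312)
r(108, 187) + I = (42 - 3*108) - 29/506 = (42 - 324) - 29/506 = -282 - 29/506 = -142721/506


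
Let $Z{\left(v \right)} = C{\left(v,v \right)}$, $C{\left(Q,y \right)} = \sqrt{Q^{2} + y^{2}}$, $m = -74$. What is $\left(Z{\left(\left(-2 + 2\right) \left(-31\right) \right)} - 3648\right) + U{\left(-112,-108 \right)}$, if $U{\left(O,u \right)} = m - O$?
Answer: $-3610$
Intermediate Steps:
$U{\left(O,u \right)} = -74 - O$
$Z{\left(v \right)} = \sqrt{2} \sqrt{v^{2}}$ ($Z{\left(v \right)} = \sqrt{v^{2} + v^{2}} = \sqrt{2 v^{2}} = \sqrt{2} \sqrt{v^{2}}$)
$\left(Z{\left(\left(-2 + 2\right) \left(-31\right) \right)} - 3648\right) + U{\left(-112,-108 \right)} = \left(\sqrt{2} \sqrt{\left(\left(-2 + 2\right) \left(-31\right)\right)^{2}} - 3648\right) - -38 = \left(\sqrt{2} \sqrt{\left(0 \left(-31\right)\right)^{2}} - 3648\right) + \left(-74 + 112\right) = \left(\sqrt{2} \sqrt{0^{2}} - 3648\right) + 38 = \left(\sqrt{2} \sqrt{0} - 3648\right) + 38 = \left(\sqrt{2} \cdot 0 - 3648\right) + 38 = \left(0 - 3648\right) + 38 = -3648 + 38 = -3610$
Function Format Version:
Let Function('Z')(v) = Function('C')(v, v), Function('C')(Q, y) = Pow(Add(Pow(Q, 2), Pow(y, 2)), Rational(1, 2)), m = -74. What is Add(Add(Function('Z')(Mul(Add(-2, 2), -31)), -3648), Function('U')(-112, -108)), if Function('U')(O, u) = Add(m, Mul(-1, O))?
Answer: -3610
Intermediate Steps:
Function('U')(O, u) = Add(-74, Mul(-1, O))
Function('Z')(v) = Mul(Pow(2, Rational(1, 2)), Pow(Pow(v, 2), Rational(1, 2))) (Function('Z')(v) = Pow(Add(Pow(v, 2), Pow(v, 2)), Rational(1, 2)) = Pow(Mul(2, Pow(v, 2)), Rational(1, 2)) = Mul(Pow(2, Rational(1, 2)), Pow(Pow(v, 2), Rational(1, 2))))
Add(Add(Function('Z')(Mul(Add(-2, 2), -31)), -3648), Function('U')(-112, -108)) = Add(Add(Mul(Pow(2, Rational(1, 2)), Pow(Pow(Mul(Add(-2, 2), -31), 2), Rational(1, 2))), -3648), Add(-74, Mul(-1, -112))) = Add(Add(Mul(Pow(2, Rational(1, 2)), Pow(Pow(Mul(0, -31), 2), Rational(1, 2))), -3648), Add(-74, 112)) = Add(Add(Mul(Pow(2, Rational(1, 2)), Pow(Pow(0, 2), Rational(1, 2))), -3648), 38) = Add(Add(Mul(Pow(2, Rational(1, 2)), Pow(0, Rational(1, 2))), -3648), 38) = Add(Add(Mul(Pow(2, Rational(1, 2)), 0), -3648), 38) = Add(Add(0, -3648), 38) = Add(-3648, 38) = -3610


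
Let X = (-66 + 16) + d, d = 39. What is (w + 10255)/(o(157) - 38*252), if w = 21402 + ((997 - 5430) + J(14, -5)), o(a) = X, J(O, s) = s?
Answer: -27219/9587 ≈ -2.8392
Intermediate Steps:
X = -11 (X = (-66 + 16) + 39 = -50 + 39 = -11)
o(a) = -11
w = 16964 (w = 21402 + ((997 - 5430) - 5) = 21402 + (-4433 - 5) = 21402 - 4438 = 16964)
(w + 10255)/(o(157) - 38*252) = (16964 + 10255)/(-11 - 38*252) = 27219/(-11 - 9576) = 27219/(-9587) = 27219*(-1/9587) = -27219/9587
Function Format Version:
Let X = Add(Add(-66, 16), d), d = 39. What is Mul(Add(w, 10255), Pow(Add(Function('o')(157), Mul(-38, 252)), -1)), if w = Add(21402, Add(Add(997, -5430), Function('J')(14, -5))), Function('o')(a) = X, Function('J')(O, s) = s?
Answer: Rational(-27219, 9587) ≈ -2.8392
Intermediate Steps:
X = -11 (X = Add(Add(-66, 16), 39) = Add(-50, 39) = -11)
Function('o')(a) = -11
w = 16964 (w = Add(21402, Add(Add(997, -5430), -5)) = Add(21402, Add(-4433, -5)) = Add(21402, -4438) = 16964)
Mul(Add(w, 10255), Pow(Add(Function('o')(157), Mul(-38, 252)), -1)) = Mul(Add(16964, 10255), Pow(Add(-11, Mul(-38, 252)), -1)) = Mul(27219, Pow(Add(-11, -9576), -1)) = Mul(27219, Pow(-9587, -1)) = Mul(27219, Rational(-1, 9587)) = Rational(-27219, 9587)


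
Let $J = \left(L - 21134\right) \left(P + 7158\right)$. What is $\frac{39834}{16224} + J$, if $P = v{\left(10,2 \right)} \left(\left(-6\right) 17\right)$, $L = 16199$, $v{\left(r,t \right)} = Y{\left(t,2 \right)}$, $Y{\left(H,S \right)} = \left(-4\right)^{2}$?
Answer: $- \frac{73740263601}{2704} \approx -2.7271 \cdot 10^{7}$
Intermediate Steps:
$Y{\left(H,S \right)} = 16$
$v{\left(r,t \right)} = 16$
$P = -1632$ ($P = 16 \left(\left(-6\right) 17\right) = 16 \left(-102\right) = -1632$)
$J = -27270810$ ($J = \left(16199 - 21134\right) \left(-1632 + 7158\right) = \left(-4935\right) 5526 = -27270810$)
$\frac{39834}{16224} + J = \frac{39834}{16224} - 27270810 = 39834 \cdot \frac{1}{16224} - 27270810 = \frac{6639}{2704} - 27270810 = - \frac{73740263601}{2704}$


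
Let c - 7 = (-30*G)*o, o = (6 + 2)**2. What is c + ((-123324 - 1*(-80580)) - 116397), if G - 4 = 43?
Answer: -249374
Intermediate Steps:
G = 47 (G = 4 + 43 = 47)
o = 64 (o = 8**2 = 64)
c = -90233 (c = 7 - 30*47*64 = 7 - 1410*64 = 7 - 90240 = -90233)
c + ((-123324 - 1*(-80580)) - 116397) = -90233 + ((-123324 - 1*(-80580)) - 116397) = -90233 + ((-123324 + 80580) - 116397) = -90233 + (-42744 - 116397) = -90233 - 159141 = -249374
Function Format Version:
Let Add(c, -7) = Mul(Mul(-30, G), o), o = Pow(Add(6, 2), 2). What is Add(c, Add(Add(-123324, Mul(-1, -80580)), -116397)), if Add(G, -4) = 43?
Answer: -249374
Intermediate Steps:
G = 47 (G = Add(4, 43) = 47)
o = 64 (o = Pow(8, 2) = 64)
c = -90233 (c = Add(7, Mul(Mul(-30, 47), 64)) = Add(7, Mul(-1410, 64)) = Add(7, -90240) = -90233)
Add(c, Add(Add(-123324, Mul(-1, -80580)), -116397)) = Add(-90233, Add(Add(-123324, Mul(-1, -80580)), -116397)) = Add(-90233, Add(Add(-123324, 80580), -116397)) = Add(-90233, Add(-42744, -116397)) = Add(-90233, -159141) = -249374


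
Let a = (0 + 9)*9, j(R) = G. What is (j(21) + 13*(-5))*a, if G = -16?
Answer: -6561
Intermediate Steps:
j(R) = -16
a = 81 (a = 9*9 = 81)
(j(21) + 13*(-5))*a = (-16 + 13*(-5))*81 = (-16 - 65)*81 = -81*81 = -6561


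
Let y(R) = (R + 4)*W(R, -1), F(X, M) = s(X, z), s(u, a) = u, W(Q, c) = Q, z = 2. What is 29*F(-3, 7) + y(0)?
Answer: -87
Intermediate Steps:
F(X, M) = X
y(R) = R*(4 + R) (y(R) = (R + 4)*R = (4 + R)*R = R*(4 + R))
29*F(-3, 7) + y(0) = 29*(-3) + 0*(4 + 0) = -87 + 0*4 = -87 + 0 = -87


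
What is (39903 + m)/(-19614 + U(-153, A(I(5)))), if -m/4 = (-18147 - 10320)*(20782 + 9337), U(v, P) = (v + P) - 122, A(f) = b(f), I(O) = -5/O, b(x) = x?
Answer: -228642013/1326 ≈ -1.7243e+5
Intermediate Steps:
A(f) = f
U(v, P) = -122 + P + v (U(v, P) = (P + v) - 122 = -122 + P + v)
m = 3429590292 (m = -4*(-18147 - 10320)*(20782 + 9337) = -(-113868)*30119 = -4*(-857397573) = 3429590292)
(39903 + m)/(-19614 + U(-153, A(I(5)))) = (39903 + 3429590292)/(-19614 + (-122 - 5/5 - 153)) = 3429630195/(-19614 + (-122 - 5*⅕ - 153)) = 3429630195/(-19614 + (-122 - 1 - 153)) = 3429630195/(-19614 - 276) = 3429630195/(-19890) = 3429630195*(-1/19890) = -228642013/1326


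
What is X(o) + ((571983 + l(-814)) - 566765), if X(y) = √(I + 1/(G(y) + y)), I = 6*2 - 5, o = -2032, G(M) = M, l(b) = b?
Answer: 4404 + √7225538/1016 ≈ 4406.6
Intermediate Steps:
I = 7 (I = 12 - 5 = 7)
X(y) = √(7 + 1/(2*y)) (X(y) = √(7 + 1/(y + y)) = √(7 + 1/(2*y)))
X(o) + ((571983 + l(-814)) - 566765) = √(28 + 2/(-2032))/2 + ((571983 - 814) - 566765) = √(28 + 2*(-1/2032))/2 + (571169 - 566765) = √(28 - 1/1016)/2 + 4404 = √(28447/1016)/2 + 4404 = (√7225538/508)/2 + 4404 = √7225538/1016 + 4404 = 4404 + √7225538/1016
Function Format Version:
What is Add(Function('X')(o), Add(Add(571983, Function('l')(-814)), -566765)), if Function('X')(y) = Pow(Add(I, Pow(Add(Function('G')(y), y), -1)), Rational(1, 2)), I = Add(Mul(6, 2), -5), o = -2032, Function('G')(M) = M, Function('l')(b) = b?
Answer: Add(4404, Mul(Rational(1, 1016), Pow(7225538, Rational(1, 2)))) ≈ 4406.6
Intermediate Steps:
I = 7 (I = Add(12, -5) = 7)
Function('X')(y) = Pow(Add(7, Mul(Rational(1, 2), Pow(y, -1))), Rational(1, 2)) (Function('X')(y) = Pow(Add(7, Pow(Add(y, y), -1)), Rational(1, 2)) = Pow(Add(7, Pow(Mul(2, y), -1)), Rational(1, 2)) = Pow(Add(7, Mul(Rational(1, 2), Pow(y, -1))), Rational(1, 2)))
Add(Function('X')(o), Add(Add(571983, Function('l')(-814)), -566765)) = Add(Mul(Rational(1, 2), Pow(Add(28, Mul(2, Pow(-2032, -1))), Rational(1, 2))), Add(Add(571983, -814), -566765)) = Add(Mul(Rational(1, 2), Pow(Add(28, Mul(2, Rational(-1, 2032))), Rational(1, 2))), Add(571169, -566765)) = Add(Mul(Rational(1, 2), Pow(Add(28, Rational(-1, 1016)), Rational(1, 2))), 4404) = Add(Mul(Rational(1, 2), Pow(Rational(28447, 1016), Rational(1, 2))), 4404) = Add(Mul(Rational(1, 2), Mul(Rational(1, 508), Pow(7225538, Rational(1, 2)))), 4404) = Add(Mul(Rational(1, 1016), Pow(7225538, Rational(1, 2))), 4404) = Add(4404, Mul(Rational(1, 1016), Pow(7225538, Rational(1, 2))))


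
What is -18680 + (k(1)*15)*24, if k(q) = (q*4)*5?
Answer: -11480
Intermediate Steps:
k(q) = 20*q (k(q) = (4*q)*5 = 20*q)
-18680 + (k(1)*15)*24 = -18680 + ((20*1)*15)*24 = -18680 + (20*15)*24 = -18680 + 300*24 = -18680 + 7200 = -11480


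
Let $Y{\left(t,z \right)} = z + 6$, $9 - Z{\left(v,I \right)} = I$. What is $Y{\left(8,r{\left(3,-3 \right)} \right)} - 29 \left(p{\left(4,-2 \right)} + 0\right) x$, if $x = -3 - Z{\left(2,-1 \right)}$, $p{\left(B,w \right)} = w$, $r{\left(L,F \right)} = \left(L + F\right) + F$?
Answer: $-751$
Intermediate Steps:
$r{\left(L,F \right)} = L + 2 F$ ($r{\left(L,F \right)} = \left(F + L\right) + F = L + 2 F$)
$Z{\left(v,I \right)} = 9 - I$
$x = -13$ ($x = -3 - \left(9 - -1\right) = -3 - \left(9 + 1\right) = -3 - 10 = -13$)
$Y{\left(t,z \right)} = 6 + z$
$Y{\left(8,r{\left(3,-3 \right)} \right)} - 29 \left(p{\left(4,-2 \right)} + 0\right) x = \left(6 + \left(3 + 2 \left(-3\right)\right)\right) - 29 \left(-2 + 0\right) \left(-13\right) = \left(6 + \left(3 - 6\right)\right) - 29 \left(\left(-2\right) \left(-13\right)\right) = \left(6 - 3\right) - 754 = 3 - 754 = -751$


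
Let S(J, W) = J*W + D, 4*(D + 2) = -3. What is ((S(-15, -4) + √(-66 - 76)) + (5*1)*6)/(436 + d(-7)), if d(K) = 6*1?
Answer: 349/1768 + I*√142/442 ≈ 0.1974 + 0.02696*I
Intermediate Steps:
d(K) = 6
D = -11/4 (D = -2 + (¼)*(-3) = -2 - ¾ = -11/4 ≈ -2.7500)
S(J, W) = -11/4 + J*W (S(J, W) = J*W - 11/4 = -11/4 + J*W)
((S(-15, -4) + √(-66 - 76)) + (5*1)*6)/(436 + d(-7)) = (((-11/4 - 15*(-4)) + √(-66 - 76)) + (5*1)*6)/(436 + 6) = (((-11/4 + 60) + √(-142)) + 5*6)/442 = ((229/4 + I*√142) + 30)*(1/442) = (349/4 + I*√142)*(1/442) = 349/1768 + I*√142/442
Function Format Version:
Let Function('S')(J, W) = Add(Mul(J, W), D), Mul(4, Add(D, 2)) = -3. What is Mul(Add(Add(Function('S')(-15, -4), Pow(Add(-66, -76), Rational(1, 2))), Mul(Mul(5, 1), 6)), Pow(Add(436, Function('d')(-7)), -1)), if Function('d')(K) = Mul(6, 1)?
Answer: Add(Rational(349, 1768), Mul(Rational(1, 442), I, Pow(142, Rational(1, 2)))) ≈ Add(0.19740, Mul(0.026960, I))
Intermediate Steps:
Function('d')(K) = 6
D = Rational(-11, 4) (D = Add(-2, Mul(Rational(1, 4), -3)) = Add(-2, Rational(-3, 4)) = Rational(-11, 4) ≈ -2.7500)
Function('S')(J, W) = Add(Rational(-11, 4), Mul(J, W)) (Function('S')(J, W) = Add(Mul(J, W), Rational(-11, 4)) = Add(Rational(-11, 4), Mul(J, W)))
Mul(Add(Add(Function('S')(-15, -4), Pow(Add(-66, -76), Rational(1, 2))), Mul(Mul(5, 1), 6)), Pow(Add(436, Function('d')(-7)), -1)) = Mul(Add(Add(Add(Rational(-11, 4), Mul(-15, -4)), Pow(Add(-66, -76), Rational(1, 2))), Mul(Mul(5, 1), 6)), Pow(Add(436, 6), -1)) = Mul(Add(Add(Add(Rational(-11, 4), 60), Pow(-142, Rational(1, 2))), Mul(5, 6)), Pow(442, -1)) = Mul(Add(Add(Rational(229, 4), Mul(I, Pow(142, Rational(1, 2)))), 30), Rational(1, 442)) = Mul(Add(Rational(349, 4), Mul(I, Pow(142, Rational(1, 2)))), Rational(1, 442)) = Add(Rational(349, 1768), Mul(Rational(1, 442), I, Pow(142, Rational(1, 2))))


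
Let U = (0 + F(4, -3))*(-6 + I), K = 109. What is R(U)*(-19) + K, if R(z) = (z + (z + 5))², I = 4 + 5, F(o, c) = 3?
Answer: -9942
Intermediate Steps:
I = 9
U = 9 (U = (0 + 3)*(-6 + 9) = 3*3 = 9)
R(z) = (5 + 2*z)² (R(z) = (z + (5 + z))² = (5 + 2*z)²)
R(U)*(-19) + K = (5 + 2*9)²*(-19) + 109 = (5 + 18)²*(-19) + 109 = 23²*(-19) + 109 = 529*(-19) + 109 = -10051 + 109 = -9942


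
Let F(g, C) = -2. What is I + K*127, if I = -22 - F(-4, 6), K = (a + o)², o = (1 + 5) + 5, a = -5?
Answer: 4552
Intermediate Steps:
o = 11 (o = 6 + 5 = 11)
K = 36 (K = (-5 + 11)² = 6² = 36)
I = -20 (I = -22 - 1*(-2) = -22 + 2 = -20)
I + K*127 = -20 + 36*127 = -20 + 4572 = 4552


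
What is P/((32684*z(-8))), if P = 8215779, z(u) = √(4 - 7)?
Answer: -2738593*I*√3/32684 ≈ -145.13*I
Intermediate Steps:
z(u) = I*√3 (z(u) = √(-3) = I*√3)
P/((32684*z(-8))) = 8215779/((32684*(I*√3))) = 8215779/((32684*I*√3)) = 8215779*(-I*√3/98052) = -2738593*I*√3/32684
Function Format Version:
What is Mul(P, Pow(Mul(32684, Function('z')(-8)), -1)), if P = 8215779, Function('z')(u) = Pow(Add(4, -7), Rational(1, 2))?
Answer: Mul(Rational(-2738593, 32684), I, Pow(3, Rational(1, 2))) ≈ Mul(-145.13, I)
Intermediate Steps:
Function('z')(u) = Mul(I, Pow(3, Rational(1, 2))) (Function('z')(u) = Pow(-3, Rational(1, 2)) = Mul(I, Pow(3, Rational(1, 2))))
Mul(P, Pow(Mul(32684, Function('z')(-8)), -1)) = Mul(8215779, Pow(Mul(32684, Mul(I, Pow(3, Rational(1, 2)))), -1)) = Mul(8215779, Pow(Mul(32684, I, Pow(3, Rational(1, 2))), -1)) = Mul(8215779, Mul(Rational(-1, 98052), I, Pow(3, Rational(1, 2)))) = Mul(Rational(-2738593, 32684), I, Pow(3, Rational(1, 2)))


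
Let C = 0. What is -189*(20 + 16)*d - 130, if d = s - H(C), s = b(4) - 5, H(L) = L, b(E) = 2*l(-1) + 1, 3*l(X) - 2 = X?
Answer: 22550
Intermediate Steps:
l(X) = ⅔ + X/3
b(E) = 5/3 (b(E) = 2*(⅔ + (⅓)*(-1)) + 1 = 2*(⅔ - ⅓) + 1 = 2*(⅓) + 1 = ⅔ + 1 = 5/3)
s = -10/3 (s = 5/3 - 5 = -10/3 ≈ -3.3333)
d = -10/3 (d = -10/3 - 1*0 = -10/3 + 0 = -10/3 ≈ -3.3333)
-189*(20 + 16)*d - 130 = -189*(20 + 16)*(-10)/3 - 130 = -6804*(-10)/3 - 130 = -189*(-120) - 130 = 22680 - 130 = 22550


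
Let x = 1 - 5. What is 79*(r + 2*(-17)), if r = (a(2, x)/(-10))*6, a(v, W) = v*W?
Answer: -11534/5 ≈ -2306.8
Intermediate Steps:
x = -4
a(v, W) = W*v
r = 24/5 (r = (-4*2/(-10))*6 = -8*(-⅒)*6 = (⅘)*6 = 24/5 ≈ 4.8000)
79*(r + 2*(-17)) = 79*(24/5 + 2*(-17)) = 79*(24/5 - 34) = 79*(-146/5) = -11534/5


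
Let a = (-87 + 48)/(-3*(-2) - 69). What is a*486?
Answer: 2106/7 ≈ 300.86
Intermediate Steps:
a = 13/21 (a = -39/(6 - 69) = -39/(-63) = -39*(-1/63) = 13/21 ≈ 0.61905)
a*486 = (13/21)*486 = 2106/7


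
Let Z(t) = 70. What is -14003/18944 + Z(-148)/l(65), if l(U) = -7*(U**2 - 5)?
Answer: -2964105/3997184 ≈ -0.74155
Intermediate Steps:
l(U) = 35 - 7*U**2 (l(U) = -7*(-5 + U**2) = 35 - 7*U**2)
-14003/18944 + Z(-148)/l(65) = -14003/18944 + 70/(35 - 7*65**2) = -14003*1/18944 + 70/(35 - 7*4225) = -14003/18944 + 70/(35 - 29575) = -14003/18944 + 70/(-29540) = -14003/18944 + 70*(-1/29540) = -14003/18944 - 1/422 = -2964105/3997184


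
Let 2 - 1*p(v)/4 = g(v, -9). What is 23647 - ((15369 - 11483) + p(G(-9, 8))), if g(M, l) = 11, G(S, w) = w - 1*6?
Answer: 19797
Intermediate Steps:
G(S, w) = -6 + w (G(S, w) = w - 6 = -6 + w)
p(v) = -36 (p(v) = 8 - 4*11 = 8 - 44 = -36)
23647 - ((15369 - 11483) + p(G(-9, 8))) = 23647 - ((15369 - 11483) - 36) = 23647 - (3886 - 36) = 23647 - 1*3850 = 23647 - 3850 = 19797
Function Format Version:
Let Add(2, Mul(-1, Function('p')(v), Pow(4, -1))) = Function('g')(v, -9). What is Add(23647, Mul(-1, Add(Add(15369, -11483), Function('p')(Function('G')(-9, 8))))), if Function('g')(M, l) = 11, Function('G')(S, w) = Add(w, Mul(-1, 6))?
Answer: 19797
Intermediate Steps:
Function('G')(S, w) = Add(-6, w) (Function('G')(S, w) = Add(w, -6) = Add(-6, w))
Function('p')(v) = -36 (Function('p')(v) = Add(8, Mul(-4, 11)) = Add(8, -44) = -36)
Add(23647, Mul(-1, Add(Add(15369, -11483), Function('p')(Function('G')(-9, 8))))) = Add(23647, Mul(-1, Add(Add(15369, -11483), -36))) = Add(23647, Mul(-1, Add(3886, -36))) = Add(23647, Mul(-1, 3850)) = Add(23647, -3850) = 19797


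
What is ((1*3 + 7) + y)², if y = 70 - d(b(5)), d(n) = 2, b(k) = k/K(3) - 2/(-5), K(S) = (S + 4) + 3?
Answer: 6084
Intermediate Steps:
K(S) = 7 + S (K(S) = (4 + S) + 3 = 7 + S)
b(k) = ⅖ + k/10 (b(k) = k/(7 + 3) - 2/(-5) = k/10 - 2*(-⅕) = k*(⅒) + ⅖ = k/10 + ⅖ = ⅖ + k/10)
y = 68 (y = 70 - 1*2 = 70 - 2 = 68)
((1*3 + 7) + y)² = ((1*3 + 7) + 68)² = ((3 + 7) + 68)² = (10 + 68)² = 78² = 6084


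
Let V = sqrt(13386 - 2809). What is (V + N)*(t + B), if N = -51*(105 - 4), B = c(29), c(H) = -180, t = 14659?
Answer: -74581329 + 14479*sqrt(10577) ≈ -7.3092e+7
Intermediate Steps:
V = sqrt(10577) ≈ 102.84
B = -180
N = -5151 (N = -51*101 = -5151)
(V + N)*(t + B) = (sqrt(10577) - 5151)*(14659 - 180) = (-5151 + sqrt(10577))*14479 = -74581329 + 14479*sqrt(10577)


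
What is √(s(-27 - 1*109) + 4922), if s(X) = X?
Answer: √4786 ≈ 69.181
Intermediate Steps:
√(s(-27 - 1*109) + 4922) = √((-27 - 1*109) + 4922) = √((-27 - 109) + 4922) = √(-136 + 4922) = √4786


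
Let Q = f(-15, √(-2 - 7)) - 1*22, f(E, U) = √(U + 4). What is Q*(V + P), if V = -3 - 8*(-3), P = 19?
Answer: -880 + 20*√2*(3 + I) ≈ -795.15 + 28.284*I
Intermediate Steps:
f(E, U) = √(4 + U)
Q = -22 + √2*(3 + I)/2 (Q = √(4 + √(-2 - 7)) - 1*22 = √(4 + √(-9)) - 22 = √(4 + 3*I) - 22 = √2*(3 + I)/2 - 22 = -22 + √2*(3 + I)/2 ≈ -19.879 + 0.70711*I)
V = 21 (V = -3 + 24 = 21)
Q*(V + P) = (-22 + √2*(3 + I)/2)*(21 + 19) = (-22 + √2*(3 + I)/2)*40 = -880 + 20*√2*(3 + I)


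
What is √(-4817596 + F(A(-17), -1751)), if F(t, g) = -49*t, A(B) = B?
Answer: 17*I*√16667 ≈ 2194.7*I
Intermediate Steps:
√(-4817596 + F(A(-17), -1751)) = √(-4817596 - 49*(-17)) = √(-4817596 + 833) = √(-4816763) = 17*I*√16667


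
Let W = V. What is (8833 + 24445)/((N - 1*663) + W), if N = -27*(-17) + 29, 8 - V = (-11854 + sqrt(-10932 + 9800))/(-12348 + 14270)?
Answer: -4942853220480/23888793883 + 31980158*I*sqrt(283)/23888793883 ≈ -206.91 + 0.022521*I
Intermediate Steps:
V = 13615/961 - I*sqrt(283)/961 (V = 8 - (-11854 + sqrt(-10932 + 9800))/(-12348 + 14270) = 8 - (-11854 + sqrt(-1132))/1922 = 8 - (-11854 + 2*I*sqrt(283))/1922 = 8 - (-5927/961 + I*sqrt(283)/961) = 8 + (5927/961 - I*sqrt(283)/961) = 13615/961 - I*sqrt(283)/961 ≈ 14.168 - 0.017505*I)
W = 13615/961 - I*sqrt(283)/961 ≈ 14.168 - 0.017505*I
N = 488 (N = 459 + 29 = 488)
(8833 + 24445)/((N - 1*663) + W) = (8833 + 24445)/((488 - 1*663) + (13615/961 - I*sqrt(283)/961)) = 33278/((488 - 663) + (13615/961 - I*sqrt(283)/961)) = 33278/(-175 + (13615/961 - I*sqrt(283)/961)) = 33278/(-154560/961 - I*sqrt(283)/961)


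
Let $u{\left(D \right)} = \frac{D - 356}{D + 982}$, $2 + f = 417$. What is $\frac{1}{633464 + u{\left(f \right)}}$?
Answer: $\frac{1397}{884949267} \approx 1.5786 \cdot 10^{-6}$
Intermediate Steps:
$f = 415$ ($f = -2 + 417 = 415$)
$u{\left(D \right)} = \frac{-356 + D}{982 + D}$
$\frac{1}{633464 + u{\left(f \right)}} = \frac{1}{633464 + \frac{-356 + 415}{982 + 415}} = \frac{1}{633464 + \frac{1}{1397} \cdot 59} = \frac{1}{633464 + \frac{59}{1397}} = \frac{1}{\frac{884949267}{1397}} = \frac{1397}{884949267}$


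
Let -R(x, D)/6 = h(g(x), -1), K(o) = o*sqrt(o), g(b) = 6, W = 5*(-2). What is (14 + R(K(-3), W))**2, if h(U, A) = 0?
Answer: 196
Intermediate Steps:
W = -10
K(o) = o**(3/2)
R(x, D) = 0 (R(x, D) = -6*0 = 0)
(14 + R(K(-3), W))**2 = (14 + 0)**2 = 14**2 = 196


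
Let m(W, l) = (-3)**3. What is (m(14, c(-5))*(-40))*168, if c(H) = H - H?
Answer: 181440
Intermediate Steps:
c(H) = 0
m(W, l) = -27
(m(14, c(-5))*(-40))*168 = -27*(-40)*168 = 1080*168 = 181440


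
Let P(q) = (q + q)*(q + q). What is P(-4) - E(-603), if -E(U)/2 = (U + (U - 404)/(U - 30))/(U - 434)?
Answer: 42772328/656421 ≈ 65.160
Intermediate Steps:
E(U) = -2*(U + (-404 + U)/(-30 + U))/(-434 + U) (E(U) = -2*(U + (U - 404)/(U - 30))/(U - 434) = -2*(U + (-404 + U)/(-30 + U))/(-434 + U))
P(q) = 4*q² (P(q) = (2*q)*(2*q) = 4*q²)
P(-4) - E(-603) = 4*(-4)² - 2*(404 - 1*(-603)² + 29*(-603))/(13020 + (-603)² - 464*(-603)) = 4*16 - 2*(404 - 1*363609 - 17487)/(13020 + 363609 + 279792) = 64 - 2*(404 - 363609 - 17487)/656421 = 64 - 2*(-380692)/656421 = 64 - 1*(-761384/656421) = 64 + 761384/656421 = 42772328/656421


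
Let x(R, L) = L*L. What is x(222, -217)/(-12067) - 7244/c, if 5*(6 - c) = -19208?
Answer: -671482461/116072473 ≈ -5.7850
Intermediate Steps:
c = 19238/5 (c = 6 - ⅕*(-19208) = 6 + 19208/5 = 19238/5 ≈ 3847.6)
x(R, L) = L²
x(222, -217)/(-12067) - 7244/c = (-217)²/(-12067) - 7244/19238/5 = 47089*(-1/12067) - 7244*5/19238 = -47089/12067 - 18110/9619 = -671482461/116072473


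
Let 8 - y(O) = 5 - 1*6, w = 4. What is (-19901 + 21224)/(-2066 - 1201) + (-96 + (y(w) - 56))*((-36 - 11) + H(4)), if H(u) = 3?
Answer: 761283/121 ≈ 6291.6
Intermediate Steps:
y(O) = 9 (y(O) = 8 - (5 - 1*6) = 8 - (5 - 6) = 8 - 1*(-1) = 8 + 1 = 9)
(-19901 + 21224)/(-2066 - 1201) + (-96 + (y(w) - 56))*((-36 - 11) + H(4)) = (-19901 + 21224)/(-2066 - 1201) + (-96 + (9 - 56))*((-36 - 11) + 3) = 1323/(-3267) + (-96 - 47)*(-47 + 3) = 1323*(-1/3267) - 143*(-44) = -49/121 + 6292 = 761283/121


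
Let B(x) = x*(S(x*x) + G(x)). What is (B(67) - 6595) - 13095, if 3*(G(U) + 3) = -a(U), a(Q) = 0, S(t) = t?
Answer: 280872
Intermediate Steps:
G(U) = -3 (G(U) = -3 + (-1*0)/3 = -3 + (1/3)*0 = -3 + 0 = -3)
B(x) = x*(-3 + x**2) (B(x) = x*(x*x - 3) = x*(x**2 - 3) = x*(-3 + x**2))
(B(67) - 6595) - 13095 = (67*(-3 + 67**2) - 6595) - 13095 = (67*(-3 + 4489) - 6595) - 13095 = (67*4486 - 6595) - 13095 = (300562 - 6595) - 13095 = 293967 - 13095 = 280872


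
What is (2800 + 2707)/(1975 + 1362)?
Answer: 5507/3337 ≈ 1.6503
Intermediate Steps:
(2800 + 2707)/(1975 + 1362) = 5507/3337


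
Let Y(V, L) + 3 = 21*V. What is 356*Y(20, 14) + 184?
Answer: 148636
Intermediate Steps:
Y(V, L) = -3 + 21*V
356*Y(20, 14) + 184 = 356*(-3 + 21*20) + 184 = 356*(-3 + 420) + 184 = 356*417 + 184 = 148452 + 184 = 148636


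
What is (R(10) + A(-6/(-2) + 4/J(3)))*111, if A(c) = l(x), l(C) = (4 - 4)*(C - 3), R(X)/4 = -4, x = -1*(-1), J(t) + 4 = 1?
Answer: -1776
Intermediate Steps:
J(t) = -3 (J(t) = -4 + 1 = -3)
x = 1
R(X) = -16 (R(X) = 4*(-4) = -16)
l(C) = 0 (l(C) = 0*(-3 + C) = 0)
A(c) = 0
(R(10) + A(-6/(-2) + 4/J(3)))*111 = (-16 + 0)*111 = -16*111 = -1776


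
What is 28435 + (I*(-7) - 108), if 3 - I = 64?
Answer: 28754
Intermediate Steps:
I = -61 (I = 3 - 1*64 = 3 - 64 = -61)
28435 + (I*(-7) - 108) = 28435 + (-61*(-7) - 108) = 28435 + (427 - 108) = 28435 + 319 = 28754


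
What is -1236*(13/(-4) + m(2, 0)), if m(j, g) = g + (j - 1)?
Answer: 2781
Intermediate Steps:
m(j, g) = -1 + g + j (m(j, g) = g + (-1 + j) = -1 + g + j)
-1236*(13/(-4) + m(2, 0)) = -1236*(13/(-4) + (-1 + 0 + 2)) = -1236*(13*(-1/4) + 1) = -1236*(-13/4 + 1) = -1236*(-9/4) = 2781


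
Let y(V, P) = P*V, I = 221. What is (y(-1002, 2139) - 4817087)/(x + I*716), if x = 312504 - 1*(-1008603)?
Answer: -6960365/1479343 ≈ -4.7050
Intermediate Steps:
x = 1321107 (x = 312504 + 1008603 = 1321107)
(y(-1002, 2139) - 4817087)/(x + I*716) = (2139*(-1002) - 4817087)/(1321107 + 221*716) = (-2143278 - 4817087)/(1321107 + 158236) = -6960365/1479343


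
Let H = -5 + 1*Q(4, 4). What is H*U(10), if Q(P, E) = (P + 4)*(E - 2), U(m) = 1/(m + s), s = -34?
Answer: -11/24 ≈ -0.45833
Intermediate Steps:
U(m) = 1/(-34 + m) (U(m) = 1/(m - 34) = 1/(-34 + m))
Q(P, E) = (-2 + E)*(4 + P) (Q(P, E) = (4 + P)*(-2 + E) = (-2 + E)*(4 + P))
H = 11 (H = -5 + 1*(-8 - 2*4 + 4*4 + 4*4) = -5 + 1*(-8 - 8 + 16 + 16) = -5 + 1*16 = -5 + 16 = 11)
H*U(10) = 11/(-34 + 10) = 11/(-24) = 11*(-1/24) = -11/24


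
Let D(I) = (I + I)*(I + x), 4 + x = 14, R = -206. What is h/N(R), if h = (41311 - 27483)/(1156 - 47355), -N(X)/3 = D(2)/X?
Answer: -356071/831582 ≈ -0.42818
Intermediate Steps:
x = 10 (x = -4 + 14 = 10)
D(I) = 2*I*(10 + I) (D(I) = (I + I)*(I + 10) = (2*I)*(10 + I) = 2*I*(10 + I))
N(X) = -144/X (N(X) = -3*2*2*(10 + 2)/X = -3*2*2*12/X = -144/X)
h = -13828/46199 (h = 13828/(-46199) = 13828*(-1/46199) = -13828/46199 ≈ -0.29931)
h/N(R) = -13828/(46199*((-144/(-206)))) = -13828/(46199*((-144*(-1/206)))) = -13828/(46199*72/103) = -13828/46199*103/72 = -356071/831582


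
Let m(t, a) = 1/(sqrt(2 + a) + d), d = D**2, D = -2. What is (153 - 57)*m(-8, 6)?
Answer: 48 - 24*sqrt(2) ≈ 14.059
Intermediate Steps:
d = 4 (d = (-2)**2 = 4)
m(t, a) = 1/(4 + sqrt(2 + a)) (m(t, a) = 1/(sqrt(2 + a) + 4) = 1/(4 + sqrt(2 + a)))
(153 - 57)*m(-8, 6) = (153 - 57)/(4 + sqrt(2 + 6)) = 96/(4 + sqrt(8)) = 96/(4 + 2*sqrt(2))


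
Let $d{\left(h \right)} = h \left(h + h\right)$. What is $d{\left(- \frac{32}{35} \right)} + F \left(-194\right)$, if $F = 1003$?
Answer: $- \frac{238360902}{1225} \approx -1.9458 \cdot 10^{5}$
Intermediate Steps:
$d{\left(h \right)} = 2 h^{2}$ ($d{\left(h \right)} = h 2 h = 2 h^{2}$)
$d{\left(- \frac{32}{35} \right)} + F \left(-194\right) = 2 \left(- \frac{32}{35}\right)^{2} + 1003 \left(-194\right) = 2 \left(\left(-32\right) \frac{1}{35}\right)^{2} - 194582 = 2 \left(- \frac{32}{35}\right)^{2} - 194582 = 2 \cdot \frac{1024}{1225} - 194582 = \frac{2048}{1225} - 194582 = - \frac{238360902}{1225}$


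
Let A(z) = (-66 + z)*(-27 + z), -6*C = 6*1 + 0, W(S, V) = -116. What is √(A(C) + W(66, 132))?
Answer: 4*√110 ≈ 41.952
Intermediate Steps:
C = -1 (C = -(6*1 + 0)/6 = -(6 + 0)/6 = -⅙*6 = -1)
√(A(C) + W(66, 132)) = √((1782 + (-1)² - 93*(-1)) - 116) = √((1782 + 1 + 93) - 116) = √(1876 - 116) = √1760 = 4*√110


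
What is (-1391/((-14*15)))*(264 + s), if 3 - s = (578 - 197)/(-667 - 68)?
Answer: 45584461/25725 ≈ 1772.0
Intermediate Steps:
s = 862/245 (s = 3 - (578 - 197)/(-667 - 68) = 3 - 381/(-735) = 3 - 381*(-1)/735 = 3 - 1*(-127/245) = 3 + 127/245 = 862/245 ≈ 3.5184)
(-1391/((-14*15)))*(264 + s) = (-1391/((-14*15)))*(264 + 862/245) = -1391/(-210)*(65542/245) = -1391*(-1/210)*(65542/245) = (1391/210)*(65542/245) = 45584461/25725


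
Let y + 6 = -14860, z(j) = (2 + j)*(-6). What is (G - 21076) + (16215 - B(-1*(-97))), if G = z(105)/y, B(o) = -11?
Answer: -36049729/7433 ≈ -4850.0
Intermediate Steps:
z(j) = -12 - 6*j
y = -14866 (y = -6 - 14860 = -14866)
G = 321/7433 (G = (-12 - 6*105)/(-14866) = (-12 - 630)*(-1/14866) = -642*(-1/14866) = 321/7433 ≈ 0.043186)
(G - 21076) + (16215 - B(-1*(-97))) = (321/7433 - 21076) + (16215 - 1*(-11)) = -156657587/7433 + (16215 + 11) = -156657587/7433 + 16226 = -36049729/7433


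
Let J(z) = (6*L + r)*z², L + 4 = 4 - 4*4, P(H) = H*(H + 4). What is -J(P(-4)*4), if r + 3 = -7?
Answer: 0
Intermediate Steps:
r = -10 (r = -3 - 7 = -10)
P(H) = H*(4 + H)
L = -16 (L = -4 + (4 - 4*4) = -4 + (4 - 16) = -4 - 12 = -16)
J(z) = -106*z² (J(z) = (6*(-16) - 10)*z² = (-96 - 10)*z² = -106*z²)
-J(P(-4)*4) = -(-106)*(-4*(4 - 4)*4)² = -(-106)*(-4*0*4)² = -(-106)*(0*4)² = -(-106)*0² = -(-106)*0 = -1*0 = 0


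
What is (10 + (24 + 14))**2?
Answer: 2304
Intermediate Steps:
(10 + (24 + 14))**2 = (10 + 38)**2 = 48**2 = 2304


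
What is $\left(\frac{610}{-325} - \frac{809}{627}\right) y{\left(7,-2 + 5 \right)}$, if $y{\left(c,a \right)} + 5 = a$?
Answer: $\frac{258158}{40755} \approx 6.3344$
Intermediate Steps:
$y{\left(c,a \right)} = -5 + a$
$\left(\frac{610}{-325} - \frac{809}{627}\right) y{\left(7,-2 + 5 \right)} = \left(\frac{610}{-325} - \frac{809}{627}\right) \left(-5 + \left(-2 + 5\right)\right) = \left(610 \left(- \frac{1}{325}\right) - \frac{809}{627}\right) \left(-5 + 3\right) = \left(- \frac{122}{65} - \frac{809}{627}\right) \left(-2\right) = \left(- \frac{129079}{40755}\right) \left(-2\right) = \frac{258158}{40755}$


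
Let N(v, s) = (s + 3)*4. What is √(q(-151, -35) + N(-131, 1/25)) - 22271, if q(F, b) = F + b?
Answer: -22271 + I*√4346/5 ≈ -22271.0 + 13.185*I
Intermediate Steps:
N(v, s) = 12 + 4*s (N(v, s) = (3 + s)*4 = 12 + 4*s)
√(q(-151, -35) + N(-131, 1/25)) - 22271 = √((-151 - 35) + (12 + 4/25)) - 22271 = √(-186 + (12 + 4*(1/25))) - 22271 = √(-186 + (12 + 4/25)) - 22271 = √(-186 + 304/25) - 22271 = √(-4346/25) - 22271 = I*√4346/5 - 22271 = -22271 + I*√4346/5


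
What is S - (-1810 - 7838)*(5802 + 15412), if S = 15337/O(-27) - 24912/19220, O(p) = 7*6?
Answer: 5900723624147/28830 ≈ 2.0467e+8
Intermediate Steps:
O(p) = 42
S = 10490387/28830 (S = 15337/42 - 24912/19220 = 15337*(1/42) - 24912*1/19220 = 2191/6 - 6228/4805 = 10490387/28830 ≈ 363.87)
S - (-1810 - 7838)*(5802 + 15412) = 10490387/28830 - (-1810 - 7838)*(5802 + 15412) = 10490387/28830 - (-9648)*21214 = 10490387/28830 - 1*(-204672672) = 10490387/28830 + 204672672 = 5900723624147/28830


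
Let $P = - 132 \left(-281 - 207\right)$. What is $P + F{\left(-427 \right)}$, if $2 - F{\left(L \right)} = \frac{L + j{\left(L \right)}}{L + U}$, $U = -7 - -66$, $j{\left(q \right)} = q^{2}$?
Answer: $\frac{11943863}{184} \approx 64912.0$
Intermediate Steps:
$U = 59$ ($U = -7 + 66 = 59$)
$F{\left(L \right)} = 2 - \frac{L + L^{2}}{59 + L}$ ($F{\left(L \right)} = 2 - \frac{L + L^{2}}{L + 59} = 2 - \frac{L + L^{2}}{59 + L}$)
$P = 64416$ ($P = \left(-132\right) \left(-488\right) = 64416$)
$P + F{\left(-427 \right)} = 64416 + \frac{118 - 427 - \left(-427\right)^{2}}{59 - 427} = 64416 + \frac{118 - 427 - 182329}{-368} = 64416 - \frac{118 - 427 - 182329}{368} = 64416 - - \frac{91319}{184} = 64416 + \frac{91319}{184} = \frac{11943863}{184}$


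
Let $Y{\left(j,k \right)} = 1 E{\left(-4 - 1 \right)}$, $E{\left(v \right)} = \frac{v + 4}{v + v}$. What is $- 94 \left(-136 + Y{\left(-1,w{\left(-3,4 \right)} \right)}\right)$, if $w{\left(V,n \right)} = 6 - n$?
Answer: $\frac{63873}{5} \approx 12775.0$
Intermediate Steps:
$E{\left(v \right)} = \frac{4 + v}{2 v}$
$Y{\left(j,k \right)} = \frac{1}{10}$ ($Y{\left(j,k \right)} = 1 \frac{4 - 5}{2 \left(-4 - 1\right)} = 1 \frac{4 - 5}{2 \left(-5\right)} = 1 \cdot \frac{1}{2} \left(- \frac{1}{5}\right) \left(-1\right) = 1 \cdot \frac{1}{10} = \frac{1}{10}$)
$- 94 \left(-136 + Y{\left(-1,w{\left(-3,4 \right)} \right)}\right) = - 94 \left(-136 + \frac{1}{10}\right) = \left(-94\right) \left(- \frac{1359}{10}\right) = \frac{63873}{5}$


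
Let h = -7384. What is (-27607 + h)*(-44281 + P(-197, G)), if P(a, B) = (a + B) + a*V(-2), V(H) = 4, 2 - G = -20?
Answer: 1583132804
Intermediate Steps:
G = 22 (G = 2 - 1*(-20) = 2 + 20 = 22)
P(a, B) = B + 5*a (P(a, B) = (a + B) + a*4 = (B + a) + 4*a = B + 5*a)
(-27607 + h)*(-44281 + P(-197, G)) = (-27607 - 7384)*(-44281 + (22 + 5*(-197))) = -34991*(-44281 + (22 - 985)) = -34991*(-44281 - 963) = -34991*(-45244) = 1583132804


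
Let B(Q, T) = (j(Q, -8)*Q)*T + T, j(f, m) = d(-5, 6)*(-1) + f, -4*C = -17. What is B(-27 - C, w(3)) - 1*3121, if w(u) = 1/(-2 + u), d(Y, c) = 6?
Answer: -31295/16 ≈ -1955.9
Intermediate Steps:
C = 17/4 (C = -¼*(-17) = 17/4 ≈ 4.2500)
j(f, m) = -6 + f (j(f, m) = 6*(-1) + f = -6 + f)
B(Q, T) = T + Q*T*(-6 + Q) (B(Q, T) = ((-6 + Q)*Q)*T + T = (Q*(-6 + Q))*T + T = Q*T*(-6 + Q) + T = T + Q*T*(-6 + Q))
B(-27 - C, w(3)) - 1*3121 = (1 + (-27 - 1*17/4)*(-6 + (-27 - 1*17/4)))/(-2 + 3) - 1*3121 = (1 + (-27 - 17/4)*(-6 + (-27 - 17/4)))/1 - 3121 = 1*(1 - 125*(-6 - 125/4)/4) - 3121 = 1*(1 - 125/4*(-149/4)) - 3121 = 1*(1 + 18625/16) - 3121 = 1*(18641/16) - 3121 = 18641/16 - 3121 = -31295/16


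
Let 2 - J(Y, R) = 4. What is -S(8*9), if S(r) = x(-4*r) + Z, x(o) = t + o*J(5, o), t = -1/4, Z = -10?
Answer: -2263/4 ≈ -565.75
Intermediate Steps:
J(Y, R) = -2 (J(Y, R) = 2 - 1*4 = 2 - 4 = -2)
t = -1/4 (t = -1*1/4 = -1/4 ≈ -0.25000)
x(o) = -1/4 - 2*o (x(o) = -1/4 + o*(-2) = -1/4 - 2*o)
S(r) = -41/4 + 8*r (S(r) = (-1/4 - (-8)*r) - 10 = (-1/4 + 8*r) - 10 = -41/4 + 8*r)
-S(8*9) = -(-41/4 + 8*(8*9)) = -(-41/4 + 8*72) = -(-41/4 + 576) = -1*2263/4 = -2263/4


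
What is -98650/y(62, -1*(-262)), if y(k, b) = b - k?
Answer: -1973/4 ≈ -493.25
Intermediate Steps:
-98650/y(62, -1*(-262)) = -98650/(-1*(-262) - 1*62) = -98650/(262 - 62) = -98650/200 = -98650*1/200 = -1973/4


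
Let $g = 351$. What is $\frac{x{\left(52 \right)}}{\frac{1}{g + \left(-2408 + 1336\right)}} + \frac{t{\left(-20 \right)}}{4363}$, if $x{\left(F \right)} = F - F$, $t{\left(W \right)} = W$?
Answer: $- \frac{20}{4363} \approx -0.004584$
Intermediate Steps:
$x{\left(F \right)} = 0$
$\frac{x{\left(52 \right)}}{\frac{1}{g + \left(-2408 + 1336\right)}} + \frac{t{\left(-20 \right)}}{4363} = \frac{0}{\frac{1}{351 + \left(-2408 + 1336\right)}} - \frac{20}{4363} = \frac{0}{\frac{1}{351 - 1072}} - \frac{20}{4363} = \frac{0}{\frac{1}{-721}} - \frac{20}{4363} = \frac{0}{- \frac{1}{721}} - \frac{20}{4363} = 0 \left(-721\right) - \frac{20}{4363} = 0 - \frac{20}{4363} = - \frac{20}{4363}$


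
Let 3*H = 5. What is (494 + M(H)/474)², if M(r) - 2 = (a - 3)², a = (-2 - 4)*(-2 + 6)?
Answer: 55171902769/224676 ≈ 2.4556e+5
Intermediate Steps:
H = 5/3 (H = (⅓)*5 = 5/3 ≈ 1.6667)
a = -24 (a = -6*4 = -24)
M(r) = 731 (M(r) = 2 + (-24 - 3)² = 2 + (-27)² = 2 + 729 = 731)
(494 + M(H)/474)² = (494 + 731/474)² = (234887/474)² = 55171902769/224676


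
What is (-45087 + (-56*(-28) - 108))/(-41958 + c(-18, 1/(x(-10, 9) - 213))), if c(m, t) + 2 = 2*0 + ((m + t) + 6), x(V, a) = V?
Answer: 9728821/9359757 ≈ 1.0394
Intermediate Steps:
c(m, t) = 4 + m + t (c(m, t) = -2 + (2*0 + ((m + t) + 6)) = -2 + (0 + (6 + m + t)) = -2 + (6 + m + t) = 4 + m + t)
(-45087 + (-56*(-28) - 108))/(-41958 + c(-18, 1/(x(-10, 9) - 213))) = (-45087 + (-56*(-28) - 108))/(-41958 + (4 - 18 + 1/(-10 - 213))) = (-45087 + (1568 - 108))/(-41958 + (4 - 18 + 1/(-223))) = (-45087 + 1460)/(-41958 + (4 - 18 - 1/223)) = -43627/(-41958 - 3123/223) = -43627/(-9359757/223) = -43627*(-223/9359757) = 9728821/9359757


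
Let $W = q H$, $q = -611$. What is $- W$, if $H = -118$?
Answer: $-72098$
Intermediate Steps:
$W = 72098$ ($W = \left(-611\right) \left(-118\right) = 72098$)
$- W = \left(-1\right) 72098 = -72098$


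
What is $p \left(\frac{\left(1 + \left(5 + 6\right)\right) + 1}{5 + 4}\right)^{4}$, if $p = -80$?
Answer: $- \frac{2284880}{6561} \approx -348.25$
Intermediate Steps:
$p \left(\frac{\left(1 + \left(5 + 6\right)\right) + 1}{5 + 4}\right)^{4} = - 80 \left(\frac{\left(1 + \left(5 + 6\right)\right) + 1}{5 + 4}\right)^{4} = - 80 \left(\frac{\left(1 + 11\right) + 1}{9}\right)^{4} = - 80 \left(\left(12 + 1\right) \frac{1}{9}\right)^{4} = - 80 \left(13 \cdot \frac{1}{9}\right)^{4} = - 80 \left(\frac{13}{9}\right)^{4} = \left(-80\right) \frac{28561}{6561} = - \frac{2284880}{6561}$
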